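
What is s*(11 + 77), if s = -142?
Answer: -12496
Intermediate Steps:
s*(11 + 77) = -142*(11 + 77) = -142*88 = -12496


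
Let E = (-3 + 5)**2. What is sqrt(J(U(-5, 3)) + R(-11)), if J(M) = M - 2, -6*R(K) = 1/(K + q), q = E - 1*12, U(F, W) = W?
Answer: sqrt(13110)/114 ≈ 1.0044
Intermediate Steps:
E = 4 (E = 2**2 = 4)
q = -8 (q = 4 - 1*12 = 4 - 12 = -8)
R(K) = -1/(6*(-8 + K)) (R(K) = -1/(6*(K - 8)) = -1/(6*(-8 + K)))
J(M) = -2 + M
sqrt(J(U(-5, 3)) + R(-11)) = sqrt((-2 + 3) - 1/(-48 + 6*(-11))) = sqrt(1 - 1/(-48 - 66)) = sqrt(1 - 1/(-114)) = sqrt(1 - 1*(-1/114)) = sqrt(1 + 1/114) = sqrt(115/114) = sqrt(13110)/114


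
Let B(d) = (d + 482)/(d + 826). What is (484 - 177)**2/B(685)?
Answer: 142410239/1167 ≈ 1.2203e+5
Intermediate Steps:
B(d) = (482 + d)/(826 + d)
(484 - 177)**2/B(685) = (484 - 177)**2/(((482 + 685)/(826 + 685))) = 307**2/((1167/1511)) = 94249/(((1/1511)*1167)) = 94249/(1167/1511) = 94249*(1511/1167) = 142410239/1167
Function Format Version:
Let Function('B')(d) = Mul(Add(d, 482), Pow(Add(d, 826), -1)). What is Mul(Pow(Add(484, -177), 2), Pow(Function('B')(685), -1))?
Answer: Rational(142410239, 1167) ≈ 1.2203e+5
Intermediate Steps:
Function('B')(d) = Mul(Pow(Add(826, d), -1), Add(482, d)) (Function('B')(d) = Mul(Add(482, d), Pow(Add(826, d), -1)) = Mul(Pow(Add(826, d), -1), Add(482, d)))
Mul(Pow(Add(484, -177), 2), Pow(Function('B')(685), -1)) = Mul(Pow(Add(484, -177), 2), Pow(Mul(Pow(Add(826, 685), -1), Add(482, 685)), -1)) = Mul(Pow(307, 2), Pow(Mul(Pow(1511, -1), 1167), -1)) = Mul(94249, Pow(Mul(Rational(1, 1511), 1167), -1)) = Mul(94249, Pow(Rational(1167, 1511), -1)) = Mul(94249, Rational(1511, 1167)) = Rational(142410239, 1167)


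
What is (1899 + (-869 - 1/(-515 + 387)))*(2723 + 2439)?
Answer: 340281621/64 ≈ 5.3169e+6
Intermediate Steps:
(1899 + (-869 - 1/(-515 + 387)))*(2723 + 2439) = (1899 + (-869 - 1/(-128)))*5162 = (1899 + (-869 - 1*(-1/128)))*5162 = (1899 + (-869 + 1/128))*5162 = (1899 - 111231/128)*5162 = (131841/128)*5162 = 340281621/64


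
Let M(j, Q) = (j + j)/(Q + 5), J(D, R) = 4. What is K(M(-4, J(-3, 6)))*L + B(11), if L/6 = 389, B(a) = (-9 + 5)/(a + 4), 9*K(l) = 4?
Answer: 15556/15 ≈ 1037.1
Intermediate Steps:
M(j, Q) = 2*j/(5 + Q) (M(j, Q) = (2*j)/(5 + Q) = 2*j/(5 + Q))
K(l) = 4/9 (K(l) = (1/9)*4 = 4/9)
B(a) = -4/(4 + a)
L = 2334 (L = 6*389 = 2334)
K(M(-4, J(-3, 6)))*L + B(11) = (4/9)*2334 - 4/(4 + 11) = 3112/3 - 4/15 = 15556/15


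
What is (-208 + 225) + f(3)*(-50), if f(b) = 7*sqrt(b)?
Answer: 17 - 350*sqrt(3) ≈ -589.22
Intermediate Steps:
(-208 + 225) + f(3)*(-50) = (-208 + 225) + (7*sqrt(3))*(-50) = 17 - 350*sqrt(3)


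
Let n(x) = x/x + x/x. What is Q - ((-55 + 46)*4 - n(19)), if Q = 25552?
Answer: 25590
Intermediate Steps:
n(x) = 2 (n(x) = 1 + 1 = 2)
Q - ((-55 + 46)*4 - n(19)) = 25552 - ((-55 + 46)*4 - 1*2) = 25552 - (-9*4 - 2) = 25552 - (-36 - 2) = 25552 - 1*(-38) = 25552 + 38 = 25590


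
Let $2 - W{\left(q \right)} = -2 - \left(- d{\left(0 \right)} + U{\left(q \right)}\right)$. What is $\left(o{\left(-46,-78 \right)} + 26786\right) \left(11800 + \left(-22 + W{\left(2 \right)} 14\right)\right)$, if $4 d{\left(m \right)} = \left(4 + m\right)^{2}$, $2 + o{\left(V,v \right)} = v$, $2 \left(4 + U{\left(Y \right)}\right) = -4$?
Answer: $312299964$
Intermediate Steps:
$U{\left(Y \right)} = -6$ ($U{\left(Y \right)} = -4 + \frac{1}{2} \left(-4\right) = -4 - 2 = -6$)
$o{\left(V,v \right)} = -2 + v$
$d{\left(m \right)} = \frac{\left(4 + m\right)^{2}}{4}$
$W{\left(q \right)} = -6$ ($W{\left(q \right)} = 2 - \left(-2 + \left(\frac{\left(4 + 0\right)^{2}}{4} - -6\right)\right) = 2 - \left(-2 + \left(\frac{4^{2}}{4} + 6\right)\right) = 2 - \left(-2 + \left(\frac{1}{4} \cdot 16 + 6\right)\right) = 2 - \left(-2 + \left(4 + 6\right)\right) = 2 - \left(-2 + 10\right) = 2 - 8 = -6$)
$\left(o{\left(-46,-78 \right)} + 26786\right) \left(11800 + \left(-22 + W{\left(2 \right)} 14\right)\right) = \left(\left(-2 - 78\right) + 26786\right) \left(11800 - 106\right) = \left(-80 + 26786\right) \left(11800 - 106\right) = 26706 \left(11800 - 106\right) = 26706 \cdot 11694 = 312299964$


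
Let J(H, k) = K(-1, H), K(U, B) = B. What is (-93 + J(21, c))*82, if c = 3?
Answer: -5904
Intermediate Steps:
J(H, k) = H
(-93 + J(21, c))*82 = (-93 + 21)*82 = -72*82 = -5904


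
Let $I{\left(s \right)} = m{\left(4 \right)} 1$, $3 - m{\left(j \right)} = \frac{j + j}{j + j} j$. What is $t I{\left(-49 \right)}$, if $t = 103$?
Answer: $-103$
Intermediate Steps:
$m{\left(j \right)} = 3 - j$ ($m{\left(j \right)} = 3 - \frac{j + j}{j + j} j = 3 - \frac{2 j}{2 j} j = 3 - 2 j \frac{1}{2 j} j = 3 - 1 j = 3 - j$)
$I{\left(s \right)} = -1$ ($I{\left(s \right)} = \left(3 - 4\right) 1 = \left(-1\right) 1 = -1$)
$t I{\left(-49 \right)} = 103 \left(-1\right) = -103$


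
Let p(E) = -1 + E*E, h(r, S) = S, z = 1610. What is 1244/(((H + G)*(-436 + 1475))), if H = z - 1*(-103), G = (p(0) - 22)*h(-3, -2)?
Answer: 1244/1827601 ≈ 0.00068067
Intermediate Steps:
p(E) = -1 + E**2
G = 46 (G = ((-1 + 0**2) - 22)*(-2) = ((-1 + 0) - 22)*(-2) = (-1 - 22)*(-2) = -23*(-2) = 46)
H = 1713 (H = 1610 - 1*(-103) = 1610 + 103 = 1713)
1244/(((H + G)*(-436 + 1475))) = 1244/(((1713 + 46)*(-436 + 1475))) = 1244/((1759*1039)) = 1244/1827601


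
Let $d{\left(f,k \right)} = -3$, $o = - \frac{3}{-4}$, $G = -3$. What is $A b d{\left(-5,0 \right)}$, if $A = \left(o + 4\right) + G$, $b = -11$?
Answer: $\frac{231}{4} \approx 57.75$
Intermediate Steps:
$o = \frac{3}{4}$ ($o = \left(-3\right) \left(- \frac{1}{4}\right) = \frac{3}{4} \approx 0.75$)
$A = \frac{7}{4}$ ($A = \left(\frac{3}{4} + 4\right) - 3 = \frac{19}{4} - 3 = \frac{7}{4} \approx 1.75$)
$A b d{\left(-5,0 \right)} = \frac{7}{4} \left(-11\right) \left(-3\right) = \left(- \frac{77}{4}\right) \left(-3\right) = \frac{231}{4}$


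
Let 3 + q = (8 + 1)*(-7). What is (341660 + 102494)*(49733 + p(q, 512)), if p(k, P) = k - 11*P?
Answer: 19558321390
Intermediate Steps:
q = -66 (q = -3 + (8 + 1)*(-7) = -3 + 9*(-7) = -3 - 63 = -66)
(341660 + 102494)*(49733 + p(q, 512)) = (341660 + 102494)*(49733 + (-66 - 11*512)) = 444154*(49733 + (-66 - 5632)) = 444154*(49733 - 5698) = 444154*44035 = 19558321390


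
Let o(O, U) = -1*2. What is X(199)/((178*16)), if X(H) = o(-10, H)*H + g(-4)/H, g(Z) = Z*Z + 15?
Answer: -79171/566752 ≈ -0.13969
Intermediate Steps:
o(O, U) = -2
g(Z) = 15 + Z**2 (g(Z) = Z**2 + 15 = 15 + Z**2)
X(H) = -2*H + 31/H (X(H) = -2*H + (15 + (-4)**2)/H = -2*H + (15 + 16)/H = -2*H + 31/H)
X(199)/((178*16)) = (-2*199 + 31/199)/((178*16)) = (-398 + 31*(1/199))/2848 = (-398 + 31/199)*(1/2848) = -79171/199*1/2848 = -79171/566752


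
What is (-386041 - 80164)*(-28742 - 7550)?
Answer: 16919511860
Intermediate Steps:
(-386041 - 80164)*(-28742 - 7550) = -466205*(-36292) = 16919511860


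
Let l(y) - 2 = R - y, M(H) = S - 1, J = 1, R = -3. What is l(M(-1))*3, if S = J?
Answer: -3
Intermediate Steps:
S = 1
M(H) = 0 (M(H) = 1 - 1 = 0)
l(y) = -1 - y (l(y) = 2 + (-3 - y) = -1 - y)
l(M(-1))*3 = (-1 - 1*0)*3 = (-1 + 0)*3 = -1*3 = -3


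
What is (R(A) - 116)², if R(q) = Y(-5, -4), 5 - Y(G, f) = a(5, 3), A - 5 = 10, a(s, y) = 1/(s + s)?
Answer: 1234321/100 ≈ 12343.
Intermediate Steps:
a(s, y) = 1/(2*s)
A = 15 (A = 5 + 10 = 15)
Y(G, f) = 49/10 (Y(G, f) = 5 - 1/(2*5) = 5 - 1*⅒ = 5 - ⅒ = 49/10)
R(q) = 49/10
(R(A) - 116)² = (49/10 - 116)² = (-1111/10)² = 1234321/100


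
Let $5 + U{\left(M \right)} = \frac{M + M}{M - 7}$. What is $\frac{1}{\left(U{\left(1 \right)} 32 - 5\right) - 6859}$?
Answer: $- \frac{3}{21104} \approx -0.00014215$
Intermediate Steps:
$U{\left(M \right)} = -5 + \frac{2 M}{-7 + M}$ ($U{\left(M \right)} = -5 + \frac{M + M}{M - 7} = -5 + \frac{2 M}{M - 7} = -5 + \frac{2 M}{-7 + M}$)
$\frac{1}{\left(U{\left(1 \right)} 32 - 5\right) - 6859} = \frac{1}{\left(\frac{35 - 3}{-7 + 1} \cdot 32 - 5\right) - 6859} = \frac{1}{\left(\frac{35 - 3}{-6} \cdot 32 - 5\right) - 6859} = \frac{1}{\left(\left(- \frac{1}{6}\right) 32 \cdot 32 - 5\right) - 6859} = \frac{1}{\left(\left(- \frac{16}{3}\right) 32 - 5\right) - 6859} = \frac{1}{\left(- \frac{512}{3} - 5\right) - 6859} = \frac{1}{- \frac{527}{3} - 6859} = \frac{1}{- \frac{21104}{3}} = - \frac{3}{21104}$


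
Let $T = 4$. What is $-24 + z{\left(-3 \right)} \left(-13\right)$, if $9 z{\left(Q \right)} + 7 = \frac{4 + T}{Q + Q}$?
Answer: $- \frac{323}{27} \approx -11.963$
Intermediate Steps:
$z{\left(Q \right)} = - \frac{7}{9} + \frac{4}{9 Q}$ ($z{\left(Q \right)} = - \frac{7}{9} + \frac{\left(4 + 4\right) \frac{1}{Q + Q}}{9} = - \frac{7}{9} + \frac{8 \frac{1}{2 Q}}{9} = - \frac{7}{9} + \frac{4 \frac{1}{Q}}{9} = - \frac{7}{9} + \frac{4}{9 Q}$)
$-24 + z{\left(-3 \right)} \left(-13\right) = -24 + \frac{4 - -21}{9 \left(-3\right)} \left(-13\right) = -24 + \frac{1}{9} \left(- \frac{1}{3}\right) \left(4 + 21\right) \left(-13\right) = -24 + \frac{1}{9} \left(- \frac{1}{3}\right) 25 \left(-13\right) = -24 - - \frac{325}{27} = -24 + \frac{325}{27} = - \frac{323}{27}$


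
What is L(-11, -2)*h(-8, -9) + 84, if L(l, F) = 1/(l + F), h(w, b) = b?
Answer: 1101/13 ≈ 84.692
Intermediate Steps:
L(l, F) = 1/(F + l)
L(-11, -2)*h(-8, -9) + 84 = -9/(-2 - 11) + 84 = -9/(-13) + 84 = -1/13*(-9) + 84 = 9/13 + 84 = 1101/13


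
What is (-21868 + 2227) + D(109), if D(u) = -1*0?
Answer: -19641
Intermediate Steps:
D(u) = 0
(-21868 + 2227) + D(109) = (-21868 + 2227) + 0 = -19641 + 0 = -19641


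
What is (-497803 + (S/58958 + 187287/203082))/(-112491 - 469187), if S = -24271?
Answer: 248347616918281/290192090593207 ≈ 0.85580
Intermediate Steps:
(-497803 + (S/58958 + 187287/203082))/(-112491 - 469187) = (-497803 + (-24271/58958 + 187287/203082))/(-112491 - 469187) = (-497803 + (-24271*1/58958 + 187287*(1/203082)))/(-581678) = (-497803 + (-24271/58958 + 62429/67694))*(-1/581678) = (-497803 + 509421977/997775713)*(-1/581678) = -496695233836562/997775713*(-1/581678) = 248347616918281/290192090593207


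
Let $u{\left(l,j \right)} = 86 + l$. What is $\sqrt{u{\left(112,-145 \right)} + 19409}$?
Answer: $\sqrt{19607} \approx 140.02$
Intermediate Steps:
$\sqrt{u{\left(112,-145 \right)} + 19409} = \sqrt{\left(86 + 112\right) + 19409} = \sqrt{198 + 19409} = \sqrt{19607}$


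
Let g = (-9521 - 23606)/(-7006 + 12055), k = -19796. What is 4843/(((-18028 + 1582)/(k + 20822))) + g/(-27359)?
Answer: -114397313292316/378629654931 ≈ -302.14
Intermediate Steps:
g = -33127/5049 ≈ -6.5611
4843/(((-18028 + 1582)/(k + 20822))) + g/(-27359) = 4843/(((-18028 + 1582)/(-19796 + 20822))) - 33127/5049/(-27359) = 4843/((-16446/1026)) - 33127/5049*(-1/27359) = 4843/((-16446*1/1026)) + 33127/138135591 = 4843/(-2741/171) + 33127/138135591 = 4843*(-171/2741) + 33127/138135591 = -828153/2741 + 33127/138135591 = -114397313292316/378629654931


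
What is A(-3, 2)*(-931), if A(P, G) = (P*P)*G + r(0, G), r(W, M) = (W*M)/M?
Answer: -16758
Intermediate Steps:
r(W, M) = W (r(W, M) = (M*W)/M = W)
A(P, G) = G*P² (A(P, G) = (P*P)*G + 0 = P²*G + 0 = G*P² + 0 = G*P²)
A(-3, 2)*(-931) = (2*(-3)²)*(-931) = (2*9)*(-931) = 18*(-931) = -16758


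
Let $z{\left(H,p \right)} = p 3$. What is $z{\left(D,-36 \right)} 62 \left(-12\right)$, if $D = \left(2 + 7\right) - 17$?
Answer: $80352$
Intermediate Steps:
$D = -8$ ($D = 9 - 17 = -8$)
$z{\left(H,p \right)} = 3 p$
$z{\left(D,-36 \right)} 62 \left(-12\right) = 3 \left(-36\right) 62 \left(-12\right) = \left(-108\right) \left(-744\right) = 80352$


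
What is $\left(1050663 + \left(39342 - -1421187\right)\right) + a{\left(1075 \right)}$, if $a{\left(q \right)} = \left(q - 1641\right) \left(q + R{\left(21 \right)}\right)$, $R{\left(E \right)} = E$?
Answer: $1890856$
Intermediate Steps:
$a{\left(q \right)} = \left(-1641 + q\right) \left(21 + q\right)$ ($a{\left(q \right)} = \left(q - 1641\right) \left(q + 21\right) = \left(-1641 + q\right) \left(21 + q\right)$)
$\left(1050663 + \left(39342 - -1421187\right)\right) + a{\left(1075 \right)} = \left(1050663 + \left(39342 - -1421187\right)\right) - \left(1775961 - 1155625\right) = \left(1050663 + \left(39342 + 1421187\right)\right) - 620336 = \left(1050663 + 1460529\right) - 620336 = 2511192 - 620336 = 1890856$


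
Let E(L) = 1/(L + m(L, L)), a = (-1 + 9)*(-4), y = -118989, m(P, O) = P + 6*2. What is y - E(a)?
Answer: -6187427/52 ≈ -1.1899e+5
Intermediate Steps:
m(P, O) = 12 + P (m(P, O) = P + 12 = 12 + P)
a = -32 (a = 8*(-4) = -32)
E(L) = 1/(12 + 2*L) (E(L) = 1/(L + (12 + L)) = 1/(12 + 2*L))
y - E(a) = -118989 - 1/(2*(6 - 32)) = -118989 - 1/(2*(-26)) = -118989 - (-1)/(2*26) = -118989 - 1*(-1/52) = -118989 + 1/52 = -6187427/52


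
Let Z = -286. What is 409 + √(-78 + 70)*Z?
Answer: 409 - 572*I*√2 ≈ 409.0 - 808.93*I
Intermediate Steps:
409 + √(-78 + 70)*Z = 409 + √(-78 + 70)*(-286) = 409 + √(-8)*(-286) = 409 + (2*I*√2)*(-286) = 409 - 572*I*√2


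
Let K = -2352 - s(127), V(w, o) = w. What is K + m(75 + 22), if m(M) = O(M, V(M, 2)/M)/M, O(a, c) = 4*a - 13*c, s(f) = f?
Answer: -240088/97 ≈ -2475.1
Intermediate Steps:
O(a, c) = -13*c + 4*a
m(M) = (-13 + 4*M)/M (m(M) = (-13*M/M + 4*M)/M = (-13*1 + 4*M)/M = (-13 + 4*M)/M)
K = -2479 (K = -2352 - 1*127 = -2352 - 127 = -2479)
K + m(75 + 22) = -2479 + (4 - 13/(75 + 22)) = -2479 + (4 - 13/97) = -2479 + 375/97 = -240088/97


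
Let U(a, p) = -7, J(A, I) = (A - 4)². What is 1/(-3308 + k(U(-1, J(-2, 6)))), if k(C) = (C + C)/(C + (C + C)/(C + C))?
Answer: -3/9917 ≈ -0.00030251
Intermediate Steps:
J(A, I) = (-4 + A)²
k(C) = 2*C/(1 + C) (k(C) = (2*C)/(C + (2*C)/((2*C))) = (2*C)/(C + (2*C)*(1/(2*C))) = (2*C)/(C + 1) = (2*C)/(1 + C) = 2*C/(1 + C))
1/(-3308 + k(U(-1, J(-2, 6)))) = 1/(-3308 + 2*(-7)/(1 - 7)) = 1/(-3308 + 2*(-7)/(-6)) = 1/(-3308 + 2*(-7)*(-⅙)) = 1/(-3308 + 7/3) = 1/(-9917/3) = -3/9917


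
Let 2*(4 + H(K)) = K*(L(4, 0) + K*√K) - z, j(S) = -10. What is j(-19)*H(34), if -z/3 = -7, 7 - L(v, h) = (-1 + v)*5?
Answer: 1505 - 5780*√34 ≈ -32198.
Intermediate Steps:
L(v, h) = 12 - 5*v (L(v, h) = 7 - (-1 + v)*5 = 7 - (-5 + 5*v) = 7 + (5 - 5*v) = 12 - 5*v)
z = 21 (z = -3*(-7) = 21)
H(K) = -29/2 + K*(-8 + K^(3/2))/2 (H(K) = -4 + (K*((12 - 5*4) + K*√K) - 1*21)/2 = -4 + (K*((12 - 20) + K^(3/2)) - 21)/2 = -4 + (K*(-8 + K^(3/2)) - 21)/2 = -4 + (-21 + K*(-8 + K^(3/2)))/2 = -4 + (-21/2 + K*(-8 + K^(3/2))/2) = -29/2 + K*(-8 + K^(3/2))/2)
j(-19)*H(34) = -10*(-29/2 + 34^(5/2)/2 - 4*34) = -10*(-29/2 + (1156*√34)/2 - 136) = -10*(-29/2 + 578*√34 - 136) = -10*(-301/2 + 578*√34) = 1505 - 5780*√34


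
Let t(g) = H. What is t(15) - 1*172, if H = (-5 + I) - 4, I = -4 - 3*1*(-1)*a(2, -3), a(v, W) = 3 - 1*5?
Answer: -191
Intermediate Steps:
a(v, W) = -2 (a(v, W) = 3 - 5 = -2)
I = -10 (I = -4 - 3*1*(-1)*(-2) = -4 - (-3)*(-2) = -4 - 3*2 = -4 - 6 = -10)
H = -19 (H = (-5 - 10) - 4 = -15 - 4 = -19)
t(g) = -19
t(15) - 1*172 = -19 - 1*172 = -19 - 172 = -191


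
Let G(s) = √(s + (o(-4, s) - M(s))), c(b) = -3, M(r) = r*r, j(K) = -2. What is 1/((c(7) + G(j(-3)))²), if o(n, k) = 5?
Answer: (3 - I)⁻² ≈ 0.08 + 0.06*I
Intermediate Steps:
M(r) = r²
G(s) = √(5 + s - s²) (G(s) = √(s + (5 - s²)) = √(5 + s - s²))
1/((c(7) + G(j(-3)))²) = 1/((-3 + √(5 - 2 - 1*(-2)²))²) = 1/((-3 + √(5 - 2 - 1*4))²) = 1/((-3 + √(5 - 2 - 4))²) = 1/((-3 + √(-1))²) = 1/((-3 + I)²) = (-3 + I)⁻²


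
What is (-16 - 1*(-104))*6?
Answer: 528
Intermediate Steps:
(-16 - 1*(-104))*6 = (-16 + 104)*6 = 88*6 = 528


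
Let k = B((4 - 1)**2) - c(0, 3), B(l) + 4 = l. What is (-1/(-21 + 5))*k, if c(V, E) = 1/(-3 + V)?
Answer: 1/3 ≈ 0.33333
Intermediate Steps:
B(l) = -4 + l
k = 16/3 (k = (-4 + (4 - 1)**2) - 1/(-3 + 0) = (-4 + 3**2) - 1/(-3) = (-4 + 9) - 1*(-1/3) = 5 + 1/3 = 16/3 ≈ 5.3333)
(-1/(-21 + 5))*k = -1/(-21 + 5)*(16/3) = -1/(-16)*(16/3) = -1*(-1/16)*(16/3) = (1/16)*(16/3) = 1/3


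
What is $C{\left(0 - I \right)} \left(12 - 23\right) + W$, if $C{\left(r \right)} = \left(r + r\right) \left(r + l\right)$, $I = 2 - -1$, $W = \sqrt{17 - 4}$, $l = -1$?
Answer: $-264 + \sqrt{13} \approx -260.39$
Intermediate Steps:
$W = \sqrt{13} \approx 3.6056$
$I = 3$ ($I = 2 + 1 = 3$)
$C{\left(r \right)} = 2 r \left(-1 + r\right)$ ($C{\left(r \right)} = \left(r + r\right) \left(r - 1\right) = 2 r \left(-1 + r\right)$)
$C{\left(0 - I \right)} \left(12 - 23\right) + W = 2 \left(0 - 3\right) \left(-1 + \left(0 - 3\right)\right) \left(12 - 23\right) + \sqrt{13} = 2 \left(0 - 3\right) \left(-1 + \left(0 - 3\right)\right) \left(-11\right) + \sqrt{13} = 2 \left(-3\right) \left(-1 - 3\right) \left(-11\right) + \sqrt{13} = 2 \left(-3\right) \left(-4\right) \left(-11\right) + \sqrt{13} = 24 \left(-11\right) + \sqrt{13} = -264 + \sqrt{13}$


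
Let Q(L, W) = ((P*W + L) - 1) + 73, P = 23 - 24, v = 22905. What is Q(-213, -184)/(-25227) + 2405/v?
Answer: 1326356/12840543 ≈ 0.10329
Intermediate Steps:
P = -1
Q(L, W) = 72 + L - W (Q(L, W) = ((-W + L) - 1) + 73 = ((L - W) - 1) + 73 = (-1 + L - W) + 73 = 72 + L - W)
Q(-213, -184)/(-25227) + 2405/v = (72 - 213 - 1*(-184))/(-25227) + 2405/22905 = (72 - 213 + 184)*(-1/25227) + 2405*(1/22905) = 43*(-1/25227) + 481/4581 = -43/25227 + 481/4581 = 1326356/12840543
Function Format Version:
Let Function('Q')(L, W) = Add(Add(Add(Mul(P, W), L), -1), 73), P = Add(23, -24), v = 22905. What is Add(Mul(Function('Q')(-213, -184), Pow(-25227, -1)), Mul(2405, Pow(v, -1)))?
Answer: Rational(1326356, 12840543) ≈ 0.10329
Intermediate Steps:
P = -1
Function('Q')(L, W) = Add(72, L, Mul(-1, W)) (Function('Q')(L, W) = Add(Add(Add(Mul(-1, W), L), -1), 73) = Add(Add(Add(L, Mul(-1, W)), -1), 73) = Add(Add(-1, L, Mul(-1, W)), 73) = Add(72, L, Mul(-1, W)))
Add(Mul(Function('Q')(-213, -184), Pow(-25227, -1)), Mul(2405, Pow(v, -1))) = Add(Mul(Add(72, -213, Mul(-1, -184)), Pow(-25227, -1)), Mul(2405, Pow(22905, -1))) = Add(Mul(Add(72, -213, 184), Rational(-1, 25227)), Mul(2405, Rational(1, 22905))) = Add(Mul(43, Rational(-1, 25227)), Rational(481, 4581)) = Add(Rational(-43, 25227), Rational(481, 4581)) = Rational(1326356, 12840543)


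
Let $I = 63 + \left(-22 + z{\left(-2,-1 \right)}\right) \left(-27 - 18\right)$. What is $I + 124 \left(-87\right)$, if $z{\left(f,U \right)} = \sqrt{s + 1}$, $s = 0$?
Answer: $-9780$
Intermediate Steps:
$z{\left(f,U \right)} = 1$ ($z{\left(f,U \right)} = \sqrt{0 + 1} = \sqrt{1} = 1$)
$I = 1008$ ($I = 63 + \left(-22 + 1\right) \left(-27 - 18\right) = 63 - -945 = 63 + 945 = 1008$)
$I + 124 \left(-87\right) = 1008 + 124 \left(-87\right) = 1008 - 10788 = -9780$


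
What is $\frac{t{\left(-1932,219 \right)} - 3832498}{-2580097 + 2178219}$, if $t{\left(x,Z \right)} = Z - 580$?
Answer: $\frac{3832859}{401878} \approx 9.5374$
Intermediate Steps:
$t{\left(x,Z \right)} = -580 + Z$
$\frac{t{\left(-1932,219 \right)} - 3832498}{-2580097 + 2178219} = \frac{\left(-580 + 219\right) - 3832498}{-2580097 + 2178219} = \frac{-361 - 3832498}{-401878} = \left(-3832859\right) \left(- \frac{1}{401878}\right) = \frac{3832859}{401878}$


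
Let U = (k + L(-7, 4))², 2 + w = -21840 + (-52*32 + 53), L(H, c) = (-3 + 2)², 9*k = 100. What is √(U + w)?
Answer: 2*I*√471953/9 ≈ 152.66*I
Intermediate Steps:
k = 100/9 (k = (⅑)*100 = 100/9 ≈ 11.111)
L(H, c) = 1 (L(H, c) = (-1)² = 1)
w = -23453 (w = -2 + (-21840 + (-52*32 + 53)) = -2 + (-21840 + (-1664 + 53)) = -2 + (-21840 - 1611) = -2 - 23451 = -23453)
U = 11881/81 (U = (100/9 + 1)² = (109/9)² = 11881/81 ≈ 146.68)
√(U + w) = √(11881/81 - 23453) = √(-1887812/81) = 2*I*√471953/9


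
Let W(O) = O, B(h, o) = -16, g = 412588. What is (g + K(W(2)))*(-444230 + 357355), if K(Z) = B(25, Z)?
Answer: -35842192500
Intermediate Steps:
K(Z) = -16
(g + K(W(2)))*(-444230 + 357355) = (412588 - 16)*(-444230 + 357355) = 412572*(-86875) = -35842192500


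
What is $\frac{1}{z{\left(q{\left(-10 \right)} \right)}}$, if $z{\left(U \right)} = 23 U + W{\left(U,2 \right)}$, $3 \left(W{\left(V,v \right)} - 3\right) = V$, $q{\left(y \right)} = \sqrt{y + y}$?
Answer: $\frac{27}{98081} - \frac{420 i \sqrt{5}}{98081} \approx 0.00027528 - 0.0095752 i$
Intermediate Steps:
$q{\left(y \right)} = \sqrt{2} \sqrt{y}$ ($q{\left(y \right)} = \sqrt{2 y} = \sqrt{2} \sqrt{y}$)
$W{\left(V,v \right)} = 3 + \frac{V}{3}$
$z{\left(U \right)} = 3 + \frac{70 U}{3}$ ($z{\left(U \right)} = 23 U + \left(3 + \frac{U}{3}\right) = 3 + \frac{70 U}{3}$)
$\frac{1}{z{\left(q{\left(-10 \right)} \right)}} = \frac{1}{3 + \frac{70 \sqrt{2} \sqrt{-10}}{3}} = \frac{1}{3 + \frac{70 \sqrt{2} i \sqrt{10}}{3}} = \frac{1}{3 + \frac{70 \cdot 2 i \sqrt{5}}{3}} = \frac{1}{3 + \frac{140 i \sqrt{5}}{3}}$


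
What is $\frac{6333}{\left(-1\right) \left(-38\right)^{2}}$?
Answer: $- \frac{6333}{1444} \approx -4.3857$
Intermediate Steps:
$\frac{6333}{\left(-1\right) \left(-38\right)^{2}} = \frac{6333}{\left(-1\right) 1444} = \frac{6333}{-1444} = 6333 \left(- \frac{1}{1444}\right) = - \frac{6333}{1444}$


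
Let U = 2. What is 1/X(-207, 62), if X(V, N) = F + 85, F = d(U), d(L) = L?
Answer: 1/87 ≈ 0.011494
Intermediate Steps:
F = 2
X(V, N) = 87 (X(V, N) = 2 + 85 = 87)
1/X(-207, 62) = 1/87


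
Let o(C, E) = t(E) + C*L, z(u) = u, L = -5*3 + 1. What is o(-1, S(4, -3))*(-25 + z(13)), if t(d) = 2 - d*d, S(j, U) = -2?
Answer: -144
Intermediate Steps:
L = -14 (L = -15 + 1 = -14)
t(d) = 2 - d²
o(C, E) = 2 - E² - 14*C (o(C, E) = (2 - E²) + C*(-14) = (2 - E²) - 14*C = 2 - E² - 14*C)
o(-1, S(4, -3))*(-25 + z(13)) = (2 - 1*(-2)² - 14*(-1))*(-25 + 13) = (2 - 1*4 + 14)*(-12) = (2 - 4 + 14)*(-12) = 12*(-12) = -144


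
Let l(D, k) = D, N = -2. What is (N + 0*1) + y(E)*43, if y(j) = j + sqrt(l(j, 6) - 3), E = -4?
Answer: -174 + 43*I*sqrt(7) ≈ -174.0 + 113.77*I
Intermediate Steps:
y(j) = j + sqrt(-3 + j) (y(j) = j + sqrt(j - 3) = j + sqrt(-3 + j))
(N + 0*1) + y(E)*43 = (-2 + 0*1) + (-4 + sqrt(-3 - 4))*43 = (-2 + 0) + (-4 + sqrt(-7))*43 = -2 + (-4 + I*sqrt(7))*43 = -2 + (-172 + 43*I*sqrt(7)) = -174 + 43*I*sqrt(7)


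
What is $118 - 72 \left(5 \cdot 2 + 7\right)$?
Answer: $-1106$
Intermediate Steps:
$118 - 72 \left(5 \cdot 2 + 7\right) = 118 - 72 \left(10 + 7\right) = 118 - 1224 = -1106$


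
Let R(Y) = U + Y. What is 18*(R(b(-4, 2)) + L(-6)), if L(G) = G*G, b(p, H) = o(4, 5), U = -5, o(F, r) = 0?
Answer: 558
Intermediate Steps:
b(p, H) = 0
R(Y) = -5 + Y
L(G) = G²
18*(R(b(-4, 2)) + L(-6)) = 18*((-5 + 0) + (-6)²) = 18*(-5 + 36) = 18*31 = 558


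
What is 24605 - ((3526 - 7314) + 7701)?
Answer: 20692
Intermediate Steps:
24605 - ((3526 - 7314) + 7701) = 24605 - (-3788 + 7701) = 24605 - 1*3913 = 24605 - 3913 = 20692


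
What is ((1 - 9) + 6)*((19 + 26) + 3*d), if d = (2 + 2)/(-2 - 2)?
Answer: -84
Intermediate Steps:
d = -1 (d = 4/(-4) = 4*(-1/4) = -1)
((1 - 9) + 6)*((19 + 26) + 3*d) = ((1 - 9) + 6)*((19 + 26) + 3*(-1)) = (-8 + 6)*(45 - 3) = -2*42 = -84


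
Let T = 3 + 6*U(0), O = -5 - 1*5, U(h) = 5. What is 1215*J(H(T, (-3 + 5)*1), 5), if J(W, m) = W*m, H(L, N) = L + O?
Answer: 139725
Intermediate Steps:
O = -10 (O = -5 - 5 = -10)
T = 33 (T = 3 + 6*5 = 3 + 30 = 33)
H(L, N) = -10 + L (H(L, N) = L - 10 = -10 + L)
1215*J(H(T, (-3 + 5)*1), 5) = 1215*((-10 + 33)*5) = 1215*(23*5) = 1215*115 = 139725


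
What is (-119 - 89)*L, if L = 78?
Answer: -16224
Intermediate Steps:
(-119 - 89)*L = (-119 - 89)*78 = -208*78 = -16224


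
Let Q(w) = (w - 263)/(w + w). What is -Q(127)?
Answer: 68/127 ≈ 0.53543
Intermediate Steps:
Q(w) = (-263 + w)/(2*w) (Q(w) = (-263 + w)/((2*w)) = (-263 + w)*(1/(2*w)) = (-263 + w)/(2*w))
-Q(127) = -(-263 + 127)/(2*127) = -(-136)/(2*127) = -1*(-68/127) = 68/127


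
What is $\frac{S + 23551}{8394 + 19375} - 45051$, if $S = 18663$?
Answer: $- \frac{1250979005}{27769} \approx -45050.0$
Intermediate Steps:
$\frac{S + 23551}{8394 + 19375} - 45051 = \frac{18663 + 23551}{8394 + 19375} - 45051 = \frac{42214}{27769} - 45051 = - \frac{1250979005}{27769}$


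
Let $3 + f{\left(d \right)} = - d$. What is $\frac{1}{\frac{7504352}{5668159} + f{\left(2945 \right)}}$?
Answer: $- \frac{5668159}{16702228380} \approx -0.00033937$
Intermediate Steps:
$f{\left(d \right)} = -3 - d$
$\frac{1}{\frac{7504352}{5668159} + f{\left(2945 \right)}} = \frac{1}{\frac{7504352}{5668159} - 2948} = \frac{1}{- \frac{16702228380}{5668159}} = - \frac{5668159}{16702228380}$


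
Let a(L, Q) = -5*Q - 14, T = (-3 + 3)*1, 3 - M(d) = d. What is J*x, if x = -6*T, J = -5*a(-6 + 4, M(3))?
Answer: 0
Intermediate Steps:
M(d) = 3 - d
T = 0 (T = 0*1 = 0)
a(L, Q) = -14 - 5*Q
J = 70 (J = -5*(-14 - 5*(3 - 1*3)) = -5*(-14 - 5*(3 - 3)) = -5*(-14 - 5*0) = -5*(-14 + 0) = -5*(-14) = 70)
x = 0 (x = -6*0 = 0)
J*x = 70*0 = 0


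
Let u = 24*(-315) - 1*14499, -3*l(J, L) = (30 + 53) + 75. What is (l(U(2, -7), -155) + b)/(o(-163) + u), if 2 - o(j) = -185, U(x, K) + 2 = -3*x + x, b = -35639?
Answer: 107075/65616 ≈ 1.6318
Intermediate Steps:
U(x, K) = -2 - 2*x (U(x, K) = -2 + (-3*x + x) = -2 - 2*x)
l(J, L) = -158/3 (l(J, L) = -((30 + 53) + 75)/3 = -(83 + 75)/3 = -1/3*158 = -158/3)
o(j) = 187 (o(j) = 2 - 1*(-185) = 2 + 185 = 187)
u = -22059 (u = -7560 - 14499 = -22059)
(l(U(2, -7), -155) + b)/(o(-163) + u) = (-158/3 - 35639)/(187 - 22059) = -107075/3/(-21872) = -107075/3*(-1/21872) = 107075/65616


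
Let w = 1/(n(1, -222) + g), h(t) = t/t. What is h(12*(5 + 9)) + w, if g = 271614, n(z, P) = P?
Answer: 271393/271392 ≈ 1.0000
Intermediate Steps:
h(t) = 1
w = 1/271392 (w = 1/(-222 + 271614) = 1/271392 ≈ 3.6847e-6)
h(12*(5 + 9)) + w = 1 + 1/271392 = 271393/271392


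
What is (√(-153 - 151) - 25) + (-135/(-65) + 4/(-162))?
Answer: -24164/1053 + 4*I*√19 ≈ -22.948 + 17.436*I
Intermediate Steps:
(√(-153 - 151) - 25) + (-135/(-65) + 4/(-162)) = (√(-304) - 25) + (-135*(-1/65) + 4*(-1/162)) = (4*I*√19 - 25) + (27/13 - 2/81) = (-25 + 4*I*√19) + 2161/1053 = -24164/1053 + 4*I*√19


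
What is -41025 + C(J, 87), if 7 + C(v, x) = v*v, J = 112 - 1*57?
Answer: -38007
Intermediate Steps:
J = 55 (J = 112 - 57 = 55)
C(v, x) = -7 + v² (C(v, x) = -7 + v*v = -7 + v²)
-41025 + C(J, 87) = -41025 + (-7 + 55²) = -41025 + (-7 + 3025) = -41025 + 3018 = -38007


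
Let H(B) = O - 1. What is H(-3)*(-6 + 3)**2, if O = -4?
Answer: -45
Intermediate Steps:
H(B) = -5 (H(B) = -4 - 1 = -5)
H(-3)*(-6 + 3)**2 = -5*(-6 + 3)**2 = -5*(-3)**2 = -5*9 = -45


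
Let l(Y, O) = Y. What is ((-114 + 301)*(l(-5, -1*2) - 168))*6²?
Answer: -1164636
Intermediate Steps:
((-114 + 301)*(l(-5, -1*2) - 168))*6² = ((-114 + 301)*(-5 - 168))*6² = (187*(-173))*36 = -32351*36 = -1164636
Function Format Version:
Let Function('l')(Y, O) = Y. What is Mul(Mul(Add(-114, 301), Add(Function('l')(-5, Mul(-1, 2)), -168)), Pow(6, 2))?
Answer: -1164636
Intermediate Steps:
Mul(Mul(Add(-114, 301), Add(Function('l')(-5, Mul(-1, 2)), -168)), Pow(6, 2)) = Mul(Mul(Add(-114, 301), Add(-5, -168)), Pow(6, 2)) = Mul(Mul(187, -173), 36) = Mul(-32351, 36) = -1164636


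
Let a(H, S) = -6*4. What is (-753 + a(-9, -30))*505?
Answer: -392385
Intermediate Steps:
a(H, S) = -24
(-753 + a(-9, -30))*505 = (-753 - 24)*505 = -777*505 = -392385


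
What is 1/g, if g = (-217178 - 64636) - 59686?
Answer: -1/341500 ≈ -2.9283e-6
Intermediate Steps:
g = -341500 (g = -281814 - 59686 = -341500)
1/g = 1/(-341500) = -1/341500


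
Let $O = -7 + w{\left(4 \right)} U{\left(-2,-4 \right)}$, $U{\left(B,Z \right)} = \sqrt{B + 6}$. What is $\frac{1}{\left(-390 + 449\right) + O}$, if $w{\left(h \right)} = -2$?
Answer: $\frac{1}{48} \approx 0.020833$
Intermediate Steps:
$U{\left(B,Z \right)} = \sqrt{6 + B}$
$O = -11$ ($O = -7 - 2 \sqrt{6 - 2} = -7 - 2 \sqrt{4} = -7 - 4 = -11$)
$\frac{1}{\left(-390 + 449\right) + O} = \frac{1}{\left(-390 + 449\right) - 11} = \frac{1}{59 - 11} = \frac{1}{48}$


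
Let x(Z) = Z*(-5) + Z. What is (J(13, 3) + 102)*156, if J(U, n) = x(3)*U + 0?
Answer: -8424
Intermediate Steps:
x(Z) = -4*Z (x(Z) = -5*Z + Z = -4*Z)
J(U, n) = -12*U (J(U, n) = (-4*3)*U + 0 = -12*U + 0 = -12*U)
(J(13, 3) + 102)*156 = (-12*13 + 102)*156 = (-156 + 102)*156 = -54*156 = -8424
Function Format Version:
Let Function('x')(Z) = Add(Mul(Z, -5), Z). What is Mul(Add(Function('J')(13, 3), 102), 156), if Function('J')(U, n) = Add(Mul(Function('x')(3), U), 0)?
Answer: -8424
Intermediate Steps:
Function('x')(Z) = Mul(-4, Z) (Function('x')(Z) = Add(Mul(-5, Z), Z) = Mul(-4, Z))
Function('J')(U, n) = Mul(-12, U) (Function('J')(U, n) = Add(Mul(Mul(-4, 3), U), 0) = Add(Mul(-12, U), 0) = Mul(-12, U))
Mul(Add(Function('J')(13, 3), 102), 156) = Mul(Add(Mul(-12, 13), 102), 156) = Mul(Add(-156, 102), 156) = Mul(-54, 156) = -8424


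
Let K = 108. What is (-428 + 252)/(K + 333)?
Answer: -176/441 ≈ -0.39909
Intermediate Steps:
(-428 + 252)/(K + 333) = (-428 + 252)/(108 + 333) = -176/441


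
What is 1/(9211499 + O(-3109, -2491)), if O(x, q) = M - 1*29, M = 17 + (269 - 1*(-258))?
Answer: 1/9212014 ≈ 1.0855e-7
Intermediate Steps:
M = 544 (M = 17 + (269 + 258) = 17 + 527 = 544)
O(x, q) = 515 (O(x, q) = 544 - 1*29 = 544 - 29 = 515)
1/(9211499 + O(-3109, -2491)) = 1/(9211499 + 515) = 1/9212014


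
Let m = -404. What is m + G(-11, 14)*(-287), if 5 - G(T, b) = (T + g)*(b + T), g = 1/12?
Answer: -44953/4 ≈ -11238.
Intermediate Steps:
g = 1/12 ≈ 0.083333
G(T, b) = 5 - (1/12 + T)*(T + b) (G(T, b) = 5 - (T + 1/12)*(b + T) = 5 - (1/12 + T)*(T + b))
m + G(-11, 14)*(-287) = -404 + (5 - 1*(-11)² - 1/12*(-11) - 1/12*14 - 1*(-11)*14)*(-287) = -404 + (5 - 1*121 + 11/12 - 7/6 + 154)*(-287) = -404 + (5 - 121 + 11/12 - 7/6 + 154)*(-287) = -404 + (151/4)*(-287) = -404 - 43337/4 = -44953/4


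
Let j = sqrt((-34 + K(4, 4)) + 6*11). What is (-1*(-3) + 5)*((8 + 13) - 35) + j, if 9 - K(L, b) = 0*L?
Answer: -112 + sqrt(41) ≈ -105.60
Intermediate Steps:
K(L, b) = 9 (K(L, b) = 9 - 0*L = 9 - 1*0 = 9 + 0 = 9)
j = sqrt(41) (j = sqrt((-34 + 9) + 6*11) = sqrt(-25 + 66) = sqrt(41) ≈ 6.4031)
(-1*(-3) + 5)*((8 + 13) - 35) + j = (-1*(-3) + 5)*((8 + 13) - 35) + sqrt(41) = (3 + 5)*(21 - 35) + sqrt(41) = 8*(-14) + sqrt(41) = -112 + sqrt(41)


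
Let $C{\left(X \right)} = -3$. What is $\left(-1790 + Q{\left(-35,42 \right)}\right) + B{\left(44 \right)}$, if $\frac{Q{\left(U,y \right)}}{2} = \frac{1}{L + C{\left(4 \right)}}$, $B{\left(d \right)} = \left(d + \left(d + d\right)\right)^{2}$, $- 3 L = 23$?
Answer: $\frac{250141}{16} \approx 15634.0$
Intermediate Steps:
$L = - \frac{23}{3}$ ($L = \left(- \frac{1}{3}\right) 23 = - \frac{23}{3} \approx -7.6667$)
$B{\left(d \right)} = 9 d^{2}$ ($B{\left(d \right)} = \left(d + 2 d\right)^{2} = \left(3 d\right)^{2} = 9 d^{2}$)
$Q{\left(U,y \right)} = - \frac{3}{16}$ ($Q{\left(U,y \right)} = \frac{2}{- \frac{23}{3} - 3} = \frac{2}{- \frac{32}{3}} = 2 \left(- \frac{3}{32}\right) = - \frac{3}{16}$)
$\left(-1790 + Q{\left(-35,42 \right)}\right) + B{\left(44 \right)} = \left(-1790 - \frac{3}{16}\right) + 9 \cdot 44^{2} = - \frac{28643}{16} + 9 \cdot 1936 = - \frac{28643}{16} + 17424 = \frac{250141}{16}$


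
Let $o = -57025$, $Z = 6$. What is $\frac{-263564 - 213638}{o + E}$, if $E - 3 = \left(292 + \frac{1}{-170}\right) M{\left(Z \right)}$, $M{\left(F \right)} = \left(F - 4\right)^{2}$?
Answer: $\frac{20281085}{2373796} \approx 8.5437$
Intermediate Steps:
$M{\left(F \right)} = \left(-4 + F\right)^{2}$
$E = \frac{99533}{85}$ ($E = 3 + \left(292 + \frac{1}{-170}\right) \left(-4 + 6\right)^{2} = 3 + \left(292 - \frac{1}{170}\right) 2^{2} = 3 + \frac{49639}{170} \cdot 4 = 3 + \frac{99278}{85} = \frac{99533}{85} \approx 1171.0$)
$\frac{-263564 - 213638}{o + E} = \frac{-263564 - 213638}{-57025 + \frac{99533}{85}} = \frac{-263564 - 213638}{- \frac{4747592}{85}} = \left(-477202\right) \left(- \frac{85}{4747592}\right) = \frac{20281085}{2373796}$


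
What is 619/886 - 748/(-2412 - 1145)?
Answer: 2864511/3151502 ≈ 0.90894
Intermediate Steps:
619/886 - 748/(-2412 - 1145) = 619*(1/886) - 748/(-3557) = 619/886 - 748*(-1/3557) = 619/886 + 748/3557 = 2864511/3151502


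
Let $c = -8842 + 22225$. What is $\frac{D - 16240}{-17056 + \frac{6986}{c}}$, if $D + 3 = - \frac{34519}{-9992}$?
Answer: $\frac{2171599681671}{2280708592304} \approx 0.95216$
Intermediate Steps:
$c = 13383$
$D = \frac{4543}{9992}$ ($D = -3 - \frac{34519}{-9992} = -3 - - \frac{34519}{9992} = -3 + \frac{34519}{9992} = \frac{4543}{9992} \approx 0.45466$)
$\frac{D - 16240}{-17056 + \frac{6986}{c}} = \frac{\frac{4543}{9992} - 16240}{-17056 + \frac{6986}{13383}} = - \frac{162265537}{9992 \left(-17056 + 6986 \cdot \frac{1}{13383}\right)} = - \frac{162265537}{9992 \left(-17056 + \frac{6986}{13383}\right)} = - \frac{162265537}{9992 \left(- \frac{228253462}{13383}\right)} = \left(- \frac{162265537}{9992}\right) \left(- \frac{13383}{228253462}\right) = \frac{2171599681671}{2280708592304}$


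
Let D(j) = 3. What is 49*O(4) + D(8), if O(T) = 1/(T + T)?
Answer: 73/8 ≈ 9.1250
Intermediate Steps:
O(T) = 1/(2*T)
49*O(4) + D(8) = 49*((½)/4) + 3 = 49*((½)*(¼)) + 3 = 49*(⅛) + 3 = 49/8 + 3 = 73/8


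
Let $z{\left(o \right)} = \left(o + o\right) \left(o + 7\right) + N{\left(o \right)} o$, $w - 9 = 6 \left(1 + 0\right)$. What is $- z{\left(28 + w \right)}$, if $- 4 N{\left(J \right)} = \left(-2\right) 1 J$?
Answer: $- \frac{10449}{2} \approx -5224.5$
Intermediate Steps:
$N{\left(J \right)} = \frac{J}{2}$ ($N{\left(J \right)} = - \frac{\left(-2\right) 1 J}{4} = - \frac{\left(-2\right) J}{4} = \frac{J}{2}$)
$w = 15$ ($w = 9 + 6 \left(1 + 0\right) = 9 + 6 \cdot 1 = 9 + 6 = 15$)
$z{\left(o \right)} = \frac{o^{2}}{2} + 2 o \left(7 + o\right)$ ($z{\left(o \right)} = \left(o + o\right) \left(o + 7\right) + \frac{o}{2} o = 2 o \left(7 + o\right) + \frac{o^{2}}{2} = \frac{o^{2}}{2} + 2 o \left(7 + o\right)$)
$- z{\left(28 + w \right)} = - \frac{\left(28 + 15\right) \left(28 + 5 \left(28 + 15\right)\right)}{2} = - \frac{43 \left(28 + 5 \cdot 43\right)}{2} = - \frac{43 \left(28 + 215\right)}{2} = - \frac{43 \cdot 243}{2} = \left(-1\right) \frac{10449}{2} = - \frac{10449}{2}$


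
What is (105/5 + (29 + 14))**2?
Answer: 4096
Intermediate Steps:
(105/5 + (29 + 14))**2 = (105*(1/5) + 43)**2 = (21 + 43)**2 = 64**2 = 4096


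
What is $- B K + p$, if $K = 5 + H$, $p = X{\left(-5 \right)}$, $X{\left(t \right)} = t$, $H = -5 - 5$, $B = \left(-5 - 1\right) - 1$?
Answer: $-40$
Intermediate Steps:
$B = -7$ ($B = -6 - 1 = -7$)
$H = -10$
$p = -5$
$K = -5$ ($K = 5 - 10 = -5$)
$- B K + p = \left(-1\right) \left(-7\right) \left(-5\right) - 5 = 7 \left(-5\right) - 5 = -35 - 5 = -40$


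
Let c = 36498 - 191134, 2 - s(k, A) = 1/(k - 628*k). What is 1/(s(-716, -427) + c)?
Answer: -448932/69420150889 ≈ -6.4669e-6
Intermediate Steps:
s(k, A) = 2 + 1/(627*k) (s(k, A) = 2 - 1/(k - 628*k) = 2 - 1/((-627*k)) = 2 - (-1)/(627*k) = 2 + 1/(627*k))
c = -154636
1/(s(-716, -427) + c) = 1/((2 + (1/627)/(-716)) - 154636) = 1/((2 + (1/627)*(-1/716)) - 154636) = 1/((2 - 1/448932) - 154636) = 1/(897863/448932 - 154636) = 1/(-69420150889/448932) = -448932/69420150889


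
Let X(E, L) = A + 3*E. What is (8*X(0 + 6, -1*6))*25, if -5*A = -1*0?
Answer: 3600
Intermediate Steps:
A = 0 (A = -(-1)*0/5 = -⅕*0 = 0)
X(E, L) = 3*E (X(E, L) = 0 + 3*E = 3*E)
(8*X(0 + 6, -1*6))*25 = (8*(3*(0 + 6)))*25 = (8*(3*6))*25 = (8*18)*25 = 144*25 = 3600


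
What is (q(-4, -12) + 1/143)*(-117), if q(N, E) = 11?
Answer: -14166/11 ≈ -1287.8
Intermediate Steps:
(q(-4, -12) + 1/143)*(-117) = (11 + 1/143)*(-117) = (1574/143)*(-117) = -14166/11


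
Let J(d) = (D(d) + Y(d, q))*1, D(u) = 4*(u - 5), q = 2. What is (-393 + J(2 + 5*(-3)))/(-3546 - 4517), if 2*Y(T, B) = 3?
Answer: 927/16126 ≈ 0.057485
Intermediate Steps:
Y(T, B) = 3/2 (Y(T, B) = (½)*3 = 3/2)
D(u) = -20 + 4*u (D(u) = 4*(-5 + u) = -20 + 4*u)
J(d) = -37/2 + 4*d (J(d) = ((-20 + 4*d) + 3/2)*1 = (-37/2 + 4*d)*1 = -37/2 + 4*d)
(-393 + J(2 + 5*(-3)))/(-3546 - 4517) = (-393 + (-37/2 + 4*(2 + 5*(-3))))/(-3546 - 4517) = (-393 + (-37/2 + 4*(2 - 15)))/(-8063) = (-393 + (-37/2 + 4*(-13)))*(-1/8063) = (-393 + (-37/2 - 52))*(-1/8063) = (-393 - 141/2)*(-1/8063) = -927/2*(-1/8063) = 927/16126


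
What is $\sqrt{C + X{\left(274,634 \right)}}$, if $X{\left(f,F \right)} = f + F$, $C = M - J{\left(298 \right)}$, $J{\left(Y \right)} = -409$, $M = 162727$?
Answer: $2 \sqrt{41011} \approx 405.02$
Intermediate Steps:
$C = 163136$ ($C = 162727 - -409 = 162727 + 409 = 163136$)
$X{\left(f,F \right)} = F + f$
$\sqrt{C + X{\left(274,634 \right)}} = \sqrt{163136 + \left(634 + 274\right)} = \sqrt{163136 + 908} = \sqrt{164044} = 2 \sqrt{41011}$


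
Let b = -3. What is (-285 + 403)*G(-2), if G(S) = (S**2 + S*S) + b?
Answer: 590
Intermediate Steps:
G(S) = -3 + 2*S**2 (G(S) = (S**2 + S*S) - 3 = (S**2 + S**2) - 3 = 2*S**2 - 3 = -3 + 2*S**2)
(-285 + 403)*G(-2) = (-285 + 403)*(-3 + 2*(-2)**2) = 118*(-3 + 2*4) = 118*(-3 + 8) = 118*5 = 590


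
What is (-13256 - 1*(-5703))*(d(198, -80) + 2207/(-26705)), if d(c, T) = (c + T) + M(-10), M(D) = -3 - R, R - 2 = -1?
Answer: -3282493877/3815 ≈ -8.6042e+5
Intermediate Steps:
R = 1 (R = 2 - 1 = 1)
M(D) = -4 (M(D) = -3 - 1*1 = -3 - 1 = -4)
d(c, T) = -4 + T + c (d(c, T) = (c + T) - 4 = (T + c) - 4 = -4 + T + c)
(-13256 - 1*(-5703))*(d(198, -80) + 2207/(-26705)) = (-13256 - 1*(-5703))*((-4 - 80 + 198) + 2207/(-26705)) = (-13256 + 5703)*(114 + 2207*(-1/26705)) = -7553*(114 - 2207/26705) = -7553*3042163/26705 = -3282493877/3815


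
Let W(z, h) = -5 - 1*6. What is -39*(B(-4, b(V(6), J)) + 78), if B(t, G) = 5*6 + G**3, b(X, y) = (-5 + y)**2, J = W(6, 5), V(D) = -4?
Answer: -654315636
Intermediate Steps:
W(z, h) = -11 (W(z, h) = -5 - 6 = -11)
J = -11
B(t, G) = 30 + G**3
-39*(B(-4, b(V(6), J)) + 78) = -39*((30 + ((-5 - 11)**2)**3) + 78) = -39*((30 + ((-16)**2)**3) + 78) = -39*((30 + 256**3) + 78) = -39*((30 + 16777216) + 78) = -39*(16777246 + 78) = -39*16777324 = -654315636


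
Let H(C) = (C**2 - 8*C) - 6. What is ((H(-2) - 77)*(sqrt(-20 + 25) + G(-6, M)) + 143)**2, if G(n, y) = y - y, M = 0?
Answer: 40294 - 18018*sqrt(5) ≈ 4.5272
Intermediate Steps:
G(n, y) = 0
H(C) = -6 + C**2 - 8*C
((H(-2) - 77)*(sqrt(-20 + 25) + G(-6, M)) + 143)**2 = (((-6 + (-2)**2 - 8*(-2)) - 77)*(sqrt(-20 + 25) + 0) + 143)**2 = (((-6 + 4 + 16) - 77)*(sqrt(5) + 0) + 143)**2 = ((14 - 77)*sqrt(5) + 143)**2 = (-63*sqrt(5) + 143)**2 = (143 - 63*sqrt(5))**2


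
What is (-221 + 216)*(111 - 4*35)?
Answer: 145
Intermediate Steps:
(-221 + 216)*(111 - 4*35) = -5*(111 - 140) = -5*(-29) = 145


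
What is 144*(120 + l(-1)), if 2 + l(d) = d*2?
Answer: 16704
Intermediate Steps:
l(d) = -2 + 2*d (l(d) = -2 + d*2 = -2 + 2*d)
144*(120 + l(-1)) = 144*(120 + (-2 + 2*(-1))) = 144*(120 + (-2 - 2)) = 144*(120 - 4) = 144*116 = 16704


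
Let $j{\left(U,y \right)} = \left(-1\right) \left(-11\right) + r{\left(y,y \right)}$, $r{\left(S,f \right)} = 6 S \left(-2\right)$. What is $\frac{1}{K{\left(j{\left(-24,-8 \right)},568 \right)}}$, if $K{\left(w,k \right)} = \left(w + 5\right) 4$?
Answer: $\frac{1}{448} \approx 0.0022321$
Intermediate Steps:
$r{\left(S,f \right)} = - 12 S$
$j{\left(U,y \right)} = 11 - 12 y$ ($j{\left(U,y \right)} = \left(-1\right) \left(-11\right) - 12 y = 11 - 12 y$)
$K{\left(w,k \right)} = 20 + 4 w$ ($K{\left(w,k \right)} = \left(5 + w\right) 4 = 20 + 4 w$)
$\frac{1}{K{\left(j{\left(-24,-8 \right)},568 \right)}} = \frac{1}{20 + 4 \left(11 - -96\right)} = \frac{1}{20 + 4 \left(11 + 96\right)} = \frac{1}{20 + 4 \cdot 107} = \frac{1}{20 + 428} = \frac{1}{448}$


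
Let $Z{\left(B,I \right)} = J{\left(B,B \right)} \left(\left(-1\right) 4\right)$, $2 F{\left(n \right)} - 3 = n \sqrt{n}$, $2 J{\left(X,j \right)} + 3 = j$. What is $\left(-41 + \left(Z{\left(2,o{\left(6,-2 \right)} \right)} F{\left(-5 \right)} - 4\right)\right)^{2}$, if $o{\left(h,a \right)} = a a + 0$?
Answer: $1639 + 420 i \sqrt{5} \approx 1639.0 + 939.15 i$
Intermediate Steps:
$J{\left(X,j \right)} = - \frac{3}{2} + \frac{j}{2}$
$o{\left(h,a \right)} = a^{2}$ ($o{\left(h,a \right)} = a^{2} + 0 = a^{2}$)
$F{\left(n \right)} = \frac{3}{2} + \frac{n^{\frac{3}{2}}}{2}$ ($F{\left(n \right)} = \frac{3}{2} + \frac{n \sqrt{n}}{2} = \frac{3}{2} + \frac{n^{\frac{3}{2}}}{2}$)
$Z{\left(B,I \right)} = 6 - 2 B$ ($Z{\left(B,I \right)} = \left(- \frac{3}{2} + \frac{B}{2}\right) \left(\left(-1\right) 4\right) = \left(- \frac{3}{2} + \frac{B}{2}\right) \left(-4\right) = 6 - 2 B$)
$\left(-41 + \left(Z{\left(2,o{\left(6,-2 \right)} \right)} F{\left(-5 \right)} - 4\right)\right)^{2} = \left(-41 - \left(4 - \left(6 - 4\right) \left(\frac{3}{2} + \frac{\left(-5\right)^{\frac{3}{2}}}{2}\right)\right)\right)^{2} = \left(-41 - \left(4 - \left(6 - 4\right) \left(\frac{3}{2} + \frac{\left(-5\right) i \sqrt{5}}{2}\right)\right)\right)^{2} = \left(-41 - \left(4 - 2 \left(\frac{3}{2} - \frac{5 i \sqrt{5}}{2}\right)\right)\right)^{2} = \left(-41 - \left(1 + 5 i \sqrt{5}\right)\right)^{2} = \left(-42 - 5 i \sqrt{5}\right)^{2}$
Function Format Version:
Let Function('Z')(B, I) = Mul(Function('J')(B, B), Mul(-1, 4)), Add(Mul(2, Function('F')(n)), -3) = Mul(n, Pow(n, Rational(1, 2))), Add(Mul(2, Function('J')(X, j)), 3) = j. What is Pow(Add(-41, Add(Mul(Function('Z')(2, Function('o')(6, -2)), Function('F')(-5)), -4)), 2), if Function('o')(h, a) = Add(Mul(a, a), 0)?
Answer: Add(1639, Mul(420, I, Pow(5, Rational(1, 2)))) ≈ Add(1639.0, Mul(939.15, I))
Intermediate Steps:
Function('J')(X, j) = Add(Rational(-3, 2), Mul(Rational(1, 2), j))
Function('o')(h, a) = Pow(a, 2) (Function('o')(h, a) = Add(Pow(a, 2), 0) = Pow(a, 2))
Function('F')(n) = Add(Rational(3, 2), Mul(Rational(1, 2), Pow(n, Rational(3, 2)))) (Function('F')(n) = Add(Rational(3, 2), Mul(Rational(1, 2), Mul(n, Pow(n, Rational(1, 2))))) = Add(Rational(3, 2), Mul(Rational(1, 2), Pow(n, Rational(3, 2)))))
Function('Z')(B, I) = Add(6, Mul(-2, B)) (Function('Z')(B, I) = Mul(Add(Rational(-3, 2), Mul(Rational(1, 2), B)), Mul(-1, 4)) = Mul(Add(Rational(-3, 2), Mul(Rational(1, 2), B)), -4) = Add(6, Mul(-2, B)))
Pow(Add(-41, Add(Mul(Function('Z')(2, Function('o')(6, -2)), Function('F')(-5)), -4)), 2) = Pow(Add(-41, Add(Mul(Add(6, Mul(-2, 2)), Add(Rational(3, 2), Mul(Rational(1, 2), Pow(-5, Rational(3, 2))))), -4)), 2) = Pow(Add(-41, Add(Mul(Add(6, -4), Add(Rational(3, 2), Mul(Rational(1, 2), Mul(-5, I, Pow(5, Rational(1, 2)))))), -4)), 2) = Pow(Add(-41, Add(Mul(2, Add(Rational(3, 2), Mul(Rational(-5, 2), I, Pow(5, Rational(1, 2))))), -4)), 2) = Pow(Add(-41, Add(Add(3, Mul(-5, I, Pow(5, Rational(1, 2)))), -4)), 2) = Pow(Add(-41, Add(-1, Mul(-5, I, Pow(5, Rational(1, 2))))), 2) = Pow(Add(-42, Mul(-5, I, Pow(5, Rational(1, 2)))), 2)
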